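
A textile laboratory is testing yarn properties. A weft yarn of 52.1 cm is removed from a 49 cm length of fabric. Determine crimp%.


Formula: Crimp% = ((L_yarn - L_fabric) / L_fabric) * 100
Step 1: Extension = 52.1 - 49 = 3.1 cm
Step 2: Crimp% = (3.1 / 49) * 100
Step 3: Crimp% = 0.063265 * 100 = 6.3265% ≈ 6.3%

6.3%


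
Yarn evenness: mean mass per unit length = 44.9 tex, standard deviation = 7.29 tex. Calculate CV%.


Formula: CV% = (standard deviation / mean) * 100
Step 1: Ratio = 7.29 / 44.9 = 0.162361
Step 2: CV% = 0.162361 * 100 = 16.2361% ≈ 16.2%

16.2%


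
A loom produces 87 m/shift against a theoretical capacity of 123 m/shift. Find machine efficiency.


Formula: Efficiency% = (Actual output / Theoretical output) * 100
Efficiency% = (87 / 123) * 100
Efficiency% = 0.707317 * 100 = 70.7317% ≈ 70.7%

70.7%


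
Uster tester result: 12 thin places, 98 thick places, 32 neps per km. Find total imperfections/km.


Formula: Total = thin places + thick places + neps
Total = 12 + 98 + 32
Total = 142 imperfections/km

142 imperfections/km


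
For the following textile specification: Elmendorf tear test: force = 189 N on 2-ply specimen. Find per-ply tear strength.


Formula: Per-ply strength = Total force / Number of plies
Per-ply = 189 N / 2
Per-ply = 94.5 N

94.5 N


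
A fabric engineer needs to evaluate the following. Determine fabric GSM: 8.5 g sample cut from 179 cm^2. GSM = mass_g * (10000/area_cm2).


Formula: GSM = mass_g / area_m2
Step 1: Convert area: 179 cm^2 = 179 / 10000 = 0.0179 m^2
Step 2: GSM = 8.5 g / 0.0179 m^2 = 474.9 g/m^2

474.9 g/m^2


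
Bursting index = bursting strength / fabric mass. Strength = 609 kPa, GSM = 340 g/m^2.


Formula: Bursting Index = Bursting Strength / Fabric GSM
BI = 609 kPa / 340 g/m^2
BI = 1.791 kPa/(g/m^2)

1.791 kPa/(g/m^2)


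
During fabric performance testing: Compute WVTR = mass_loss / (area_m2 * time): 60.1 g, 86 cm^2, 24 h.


Formula: WVTR = mass_loss / (area * time)
Step 1: Convert area: 86 cm^2 = 0.0086 m^2
Step 2: WVTR = 60.1 g / (0.0086 m^2 * 24 h)
Step 3: WVTR = 60.1 / 0.2064 = 291.2 g/m^2/h

291.2 g/m^2/h


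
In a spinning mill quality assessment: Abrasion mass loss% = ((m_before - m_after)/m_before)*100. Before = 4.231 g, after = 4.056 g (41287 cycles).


Formula: Mass loss% = ((m_before - m_after) / m_before) * 100
Step 1: Mass loss = 4.231 - 4.056 = 0.175 g
Step 2: Ratio = 0.175 / 4.231 = 0.0413614
Step 3: Mass loss% = 0.0413614 * 100 = 4.13614% ≈ 4.14%

4.14%


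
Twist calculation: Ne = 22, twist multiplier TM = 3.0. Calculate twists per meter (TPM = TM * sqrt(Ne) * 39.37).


Formula: TPM = TM * sqrt(Ne) * 39.37
Step 1: sqrt(Ne) = sqrt(22) = 4.6904
Step 2: TM * sqrt(Ne) = 3.0 * 4.6904 = 14.0712
Step 3: TPM = 14.0712 * 39.37 = 554 twists/m

554 twists/m


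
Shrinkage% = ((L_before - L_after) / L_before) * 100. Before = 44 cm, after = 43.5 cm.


Formula: Shrinkage% = ((L_before - L_after) / L_before) * 100
Step 1: Shrinkage = 44 - 43.5 = 0.5 cm
Step 2: Shrinkage% = (0.5 / 44) * 100
Step 3: Shrinkage% = 0.011364 * 100 = 1.1364% ≈ 1.1%

1.1%


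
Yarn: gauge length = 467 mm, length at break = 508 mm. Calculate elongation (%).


Formula: Elongation (%) = ((L_break - L0) / L0) * 100
Step 1: Extension = 508 - 467 = 41 mm
Step 2: Elongation = (41 / 467) * 100
Step 3: Elongation = 0.087794 * 100 = 8.7794% ≈ 8.8%

8.8%


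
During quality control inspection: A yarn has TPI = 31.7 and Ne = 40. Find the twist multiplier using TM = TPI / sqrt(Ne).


Formula: TM = TPI / sqrt(Ne)
Step 1: sqrt(Ne) = sqrt(40) = 6.3246
Step 2: TM = 31.7 / 6.3246 = 5.01

5.01 TM


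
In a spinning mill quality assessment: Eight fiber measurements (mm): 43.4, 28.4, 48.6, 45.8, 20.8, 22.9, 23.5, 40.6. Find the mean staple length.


Formula: Mean = sum of lengths / count
Sum = 43.4 + 28.4 + 48.6 + 45.8 + 20.8 + 22.9 + 23.5 + 40.6
Sum = 274.0 mm
Mean = 274.0 / 8 = 34.25 mm

34.25 mm


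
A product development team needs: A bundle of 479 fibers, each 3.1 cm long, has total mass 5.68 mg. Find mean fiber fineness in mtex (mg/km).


Formula: fineness (mtex) = mass (mg) / total length (km) = (mass_mg / total_length_m) * 1000
Step 1: Convert fiber length: 3.1 cm = 0.031 m
Step 2: Total fiber length = 479 * 0.031 = 14.849 m
Step 3: Linear density = 5.68 mg / 14.849 m = 0.3825 mg/m
Step 4: fineness = 0.3825 * 1000 = 382.5 mtex

382.5 mtex


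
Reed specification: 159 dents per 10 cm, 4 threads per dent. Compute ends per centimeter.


Formula: EPC = (dents per 10 cm * ends per dent) / 10
Step 1: Total ends per 10 cm = 159 * 4 = 636
Step 2: EPC = 636 / 10 = 63.6 ends/cm

63.6 ends/cm


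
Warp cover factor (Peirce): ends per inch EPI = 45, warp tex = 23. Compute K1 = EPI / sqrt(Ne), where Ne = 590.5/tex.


Formula: K1 = EPI / sqrt(Ne), with Ne = 590.5 / tex_warp
Step 1: Ne = 590.5 / 23 = 25.674
Step 2: sqrt(Ne) = sqrt(25.674) = 5.067
Step 3: K1 = 45 / 5.067 = 8.9

8.9


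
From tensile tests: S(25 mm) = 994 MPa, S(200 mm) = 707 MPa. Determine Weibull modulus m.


Formula: m = ln(L1/L2) / ln(S2/S1)
Step 1: ln(L1/L2) = ln(25/200) = -2.07944
Step 2: S2/S1 = 707/994 = 0.71127
Step 3: ln(S2/S1) = ln(0.71127) = -0.34070
Step 4: m = -2.07944 / -0.34070 = 6.10

6.10 (Weibull m)


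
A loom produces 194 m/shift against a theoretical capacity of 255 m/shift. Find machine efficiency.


Formula: Efficiency% = (Actual output / Theoretical output) * 100
Efficiency% = (194 / 255) * 100
Efficiency% = 0.760784 * 100 = 76.0784% ≈ 76.1%

76.1%


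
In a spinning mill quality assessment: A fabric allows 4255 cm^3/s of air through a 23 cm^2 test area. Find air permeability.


Formula: Air Permeability = Airflow / Test Area
AP = 4255 cm^3/s / 23 cm^2
AP = 185.0 cm^3/s/cm^2

185.0 cm^3/s/cm^2


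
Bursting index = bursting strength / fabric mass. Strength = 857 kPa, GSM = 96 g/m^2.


Formula: Bursting Index = Bursting Strength / Fabric GSM
BI = 857 kPa / 96 g/m^2
BI = 8.927 kPa/(g/m^2)

8.927 kPa/(g/m^2)


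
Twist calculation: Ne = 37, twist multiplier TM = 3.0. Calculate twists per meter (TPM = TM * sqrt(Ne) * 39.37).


Formula: TPM = TM * sqrt(Ne) * 39.37
Step 1: sqrt(Ne) = sqrt(37) = 6.0828
Step 2: TM * sqrt(Ne) = 3.0 * 6.0828 = 18.2484
Step 3: TPM = 18.2484 * 39.37 = 718 twists/m

718 twists/m


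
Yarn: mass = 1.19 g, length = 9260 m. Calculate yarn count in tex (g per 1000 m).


Formula: Tex = (mass_g / length_m) * 1000
Substituting: Tex = (1.19 / 9260) * 1000
Intermediate: 1.19 / 9260 = 0.00012851 g/m
Tex = 0.00012851 * 1000 = 0.13 tex

0.13 tex


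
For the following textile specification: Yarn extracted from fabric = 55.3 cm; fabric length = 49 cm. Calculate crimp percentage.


Formula: Crimp% = ((L_yarn - L_fabric) / L_fabric) * 100
Step 1: Extension = 55.3 - 49 = 6.3 cm
Step 2: Crimp% = (6.3 / 49) * 100
Step 3: Crimp% = 0.128571 * 100 = 12.8571% ≈ 12.9%

12.9%


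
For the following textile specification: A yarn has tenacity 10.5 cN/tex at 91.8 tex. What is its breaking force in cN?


Formula: Breaking force = Tenacity * Linear density
F = 10.5 cN/tex * 91.8 tex
F = 963.90 cN

963.90 cN


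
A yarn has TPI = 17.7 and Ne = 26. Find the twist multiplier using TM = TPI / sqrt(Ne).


Formula: TM = TPI / sqrt(Ne)
Step 1: sqrt(Ne) = sqrt(26) = 5.099
Step 2: TM = 17.7 / 5.099 = 3.47

3.47 TM


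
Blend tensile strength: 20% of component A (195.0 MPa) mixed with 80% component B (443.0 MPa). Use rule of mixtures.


Formula: Blend property = (fraction_A * property_A) + (fraction_B * property_B)
Step 1: Contribution A = 20/100 * 195.0 MPa = 39.0 MPa
Step 2: Contribution B = 80/100 * 443.0 MPa = 354.4 MPa
Step 3: Blend tensile strength = 39.0 + 354.4 = 393.4 MPa

393.4 MPa


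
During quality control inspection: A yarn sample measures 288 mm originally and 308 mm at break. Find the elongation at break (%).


Formula: Elongation (%) = ((L_break - L0) / L0) * 100
Step 1: Extension = 308 - 288 = 20 mm
Step 2: Elongation = (20 / 288) * 100
Step 3: Elongation = 0.069444 * 100 = 6.9444% ≈ 6.9%

6.9%


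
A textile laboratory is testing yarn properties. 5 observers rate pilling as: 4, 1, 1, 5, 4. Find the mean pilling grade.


Formula: Mean = sum / count
Sum = 4 + 1 + 1 + 5 + 4 = 15
Mean = 15 / 5 = 3.0

3.0


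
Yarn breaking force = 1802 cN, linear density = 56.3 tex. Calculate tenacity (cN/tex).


Formula: Tenacity = Breaking force / Linear density
Tenacity = 1802 cN / 56.3 tex
Tenacity = 32.01 cN/tex

32.01 cN/tex


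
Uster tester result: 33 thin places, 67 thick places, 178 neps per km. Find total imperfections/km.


Formula: Total = thin places + thick places + neps
Total = 33 + 67 + 178
Total = 278 imperfections/km

278 imperfections/km


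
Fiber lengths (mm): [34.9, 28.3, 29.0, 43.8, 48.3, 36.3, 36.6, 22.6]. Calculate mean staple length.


Formula: Mean = sum of lengths / count
Sum = 34.9 + 28.3 + 29.0 + 43.8 + 48.3 + 36.3 + 36.6 + 22.6
Sum = 279.8 mm
Mean = 279.8 / 8 = 34.98 mm

34.98 mm


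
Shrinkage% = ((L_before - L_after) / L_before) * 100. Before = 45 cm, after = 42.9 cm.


Formula: Shrinkage% = ((L_before - L_after) / L_before) * 100
Step 1: Shrinkage = 45 - 42.9 = 2.1 cm
Step 2: Shrinkage% = (2.1 / 45) * 100
Step 3: Shrinkage% = 0.046667 * 100 = 4.6667% ≈ 4.7%

4.7%


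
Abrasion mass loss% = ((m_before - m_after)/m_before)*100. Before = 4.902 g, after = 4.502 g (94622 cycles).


Formula: Mass loss% = ((m_before - m_after) / m_before) * 100
Step 1: Mass loss = 4.902 - 4.502 = 0.4 g
Step 2: Ratio = 0.4 / 4.902 = 0.0815993
Step 3: Mass loss% = 0.0815993 * 100 = 8.15993% ≈ 8.16%

8.16%


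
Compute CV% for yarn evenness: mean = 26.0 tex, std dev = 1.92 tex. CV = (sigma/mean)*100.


Formula: CV% = (standard deviation / mean) * 100
Step 1: Ratio = 1.92 / 26.0 = 0.073846
Step 2: CV% = 0.073846 * 100 = 7.3846% ≈ 7.4%

7.4%


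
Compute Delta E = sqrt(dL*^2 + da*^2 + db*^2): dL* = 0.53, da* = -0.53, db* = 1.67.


Formula: Delta E = sqrt(dL*^2 + da*^2 + db*^2)
Step 1: dL*^2 = 0.53^2 = 0.2809
Step 2: da*^2 = (-0.53)^2 = 0.2809
Step 3: db*^2 = 1.67^2 = 2.7889
Step 4: Sum = 0.2809 + 0.2809 + 2.7889 = 3.3507
Step 5: Delta E = sqrt(3.3507) = 1.83

1.83 Delta E


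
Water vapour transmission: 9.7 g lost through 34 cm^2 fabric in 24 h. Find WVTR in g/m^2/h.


Formula: WVTR = mass_loss / (area * time)
Step 1: Convert area: 34 cm^2 = 0.0034 m^2
Step 2: WVTR = 9.7 g / (0.0034 m^2 * 24 h)
Step 3: WVTR = 9.7 / 0.0816 = 118.9 g/m^2/h

118.9 g/m^2/h


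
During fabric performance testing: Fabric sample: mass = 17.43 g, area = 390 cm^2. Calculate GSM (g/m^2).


Formula: GSM = mass_g / area_m2
Step 1: Convert area: 390 cm^2 = 390 / 10000 = 0.039 m^2
Step 2: GSM = 17.43 g / 0.039 m^2 = 446.9 g/m^2

446.9 g/m^2


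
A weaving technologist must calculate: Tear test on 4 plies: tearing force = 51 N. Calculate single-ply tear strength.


Formula: Per-ply strength = Total force / Number of plies
Per-ply = 51 N / 4
Per-ply = 12.75 N

12.75 N


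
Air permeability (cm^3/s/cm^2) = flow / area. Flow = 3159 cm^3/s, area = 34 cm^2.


Formula: Air Permeability = Airflow / Test Area
AP = 3159 cm^3/s / 34 cm^2
AP = 92.9 cm^3/s/cm^2

92.9 cm^3/s/cm^2


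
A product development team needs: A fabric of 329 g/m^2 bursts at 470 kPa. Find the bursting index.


Formula: Bursting Index = Bursting Strength / Fabric GSM
BI = 470 kPa / 329 g/m^2
BI = 1.429 kPa/(g/m^2)

1.429 kPa/(g/m^2)


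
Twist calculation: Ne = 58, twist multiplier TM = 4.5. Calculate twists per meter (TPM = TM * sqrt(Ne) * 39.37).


Formula: TPM = TM * sqrt(Ne) * 39.37
Step 1: sqrt(Ne) = sqrt(58) = 7.6158
Step 2: TM * sqrt(Ne) = 4.5 * 7.6158 = 34.2711
Step 3: TPM = 34.2711 * 39.37 = 1349 twists/m

1349 twists/m


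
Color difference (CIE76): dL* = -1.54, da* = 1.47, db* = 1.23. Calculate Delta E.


Formula: Delta E = sqrt(dL*^2 + da*^2 + db*^2)
Step 1: dL*^2 = (-1.54)^2 = 2.3716
Step 2: da*^2 = 1.47^2 = 2.1609
Step 3: db*^2 = 1.23^2 = 1.5129
Step 4: Sum = 2.3716 + 2.1609 + 1.5129 = 6.0454
Step 5: Delta E = sqrt(6.0454) = 2.46

2.46 Delta E


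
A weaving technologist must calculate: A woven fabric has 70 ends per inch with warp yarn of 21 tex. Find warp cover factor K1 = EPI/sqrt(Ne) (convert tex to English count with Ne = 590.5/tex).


Formula: K1 = EPI / sqrt(Ne), with Ne = 590.5 / tex_warp
Step 1: Ne = 590.5 / 21 = 28.119
Step 2: sqrt(Ne) = sqrt(28.119) = 5.3027
Step 3: K1 = 70 / 5.3027 = 13.2

13.2


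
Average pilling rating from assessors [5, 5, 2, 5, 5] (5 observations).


Formula: Mean = sum / count
Sum = 5 + 5 + 2 + 5 + 5 = 22
Mean = 22 / 5 = 4.4

4.4


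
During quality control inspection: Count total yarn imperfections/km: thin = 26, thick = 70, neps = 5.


Formula: Total = thin places + thick places + neps
Total = 26 + 70 + 5
Total = 101 imperfections/km

101 imperfections/km


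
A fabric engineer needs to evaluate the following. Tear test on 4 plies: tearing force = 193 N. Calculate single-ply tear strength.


Formula: Per-ply strength = Total force / Number of plies
Per-ply = 193 N / 4
Per-ply = 48.25 N

48.25 N


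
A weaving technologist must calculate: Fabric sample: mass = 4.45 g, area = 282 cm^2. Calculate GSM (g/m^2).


Formula: GSM = mass_g / area_m2
Step 1: Convert area: 282 cm^2 = 282 / 10000 = 0.0282 m^2
Step 2: GSM = 4.45 g / 0.0282 m^2 = 157.8 g/m^2

157.8 g/m^2


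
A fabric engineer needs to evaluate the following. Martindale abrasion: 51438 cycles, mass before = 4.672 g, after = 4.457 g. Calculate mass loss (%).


Formula: Mass loss% = ((m_before - m_after) / m_before) * 100
Step 1: Mass loss = 4.672 - 4.457 = 0.215 g
Step 2: Ratio = 0.215 / 4.672 = 0.0460188
Step 3: Mass loss% = 0.0460188 * 100 = 4.60188% ≈ 4.60%

4.60%


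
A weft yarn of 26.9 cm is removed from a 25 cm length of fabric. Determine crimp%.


Formula: Crimp% = ((L_yarn - L_fabric) / L_fabric) * 100
Step 1: Extension = 26.9 - 25 = 1.9 cm
Step 2: Crimp% = (1.9 / 25) * 100
Step 3: Crimp% = 0.076 * 100 = 7.6%

7.6%


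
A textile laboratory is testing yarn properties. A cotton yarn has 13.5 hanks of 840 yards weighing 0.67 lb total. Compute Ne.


Formula: Ne = hanks / mass_lb
Substituting: Ne = 13.5 / 0.67
Ne = 20.1

20.1 Ne


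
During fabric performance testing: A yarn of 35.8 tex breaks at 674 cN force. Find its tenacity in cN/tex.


Formula: Tenacity = Breaking force / Linear density
Tenacity = 674 cN / 35.8 tex
Tenacity = 18.83 cN/tex

18.83 cN/tex


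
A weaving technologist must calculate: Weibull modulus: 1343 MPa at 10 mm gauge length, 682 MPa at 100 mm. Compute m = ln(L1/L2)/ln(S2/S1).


Formula: m = ln(L1/L2) / ln(S2/S1)
Step 1: ln(L1/L2) = ln(10/100) = -2.30259
Step 2: S2/S1 = 682/1343 = 0.50782
Step 3: ln(S2/S1) = ln(0.50782) = -0.67763
Step 4: m = -2.30259 / -0.67763 = 3.40

3.40 (Weibull m)


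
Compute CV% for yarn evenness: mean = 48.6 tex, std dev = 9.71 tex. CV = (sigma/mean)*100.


Formula: CV% = (standard deviation / mean) * 100
Step 1: Ratio = 9.71 / 48.6 = 0.199794
Step 2: CV% = 0.199794 * 100 = 19.9794% ≈ 20.0%

20.0%


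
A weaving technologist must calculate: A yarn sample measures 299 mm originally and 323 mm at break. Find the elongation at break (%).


Formula: Elongation (%) = ((L_break - L0) / L0) * 100
Step 1: Extension = 323 - 299 = 24 mm
Step 2: Elongation = (24 / 299) * 100
Step 3: Elongation = 0.080268 * 100 = 8.0268% ≈ 8.0%

8.0%


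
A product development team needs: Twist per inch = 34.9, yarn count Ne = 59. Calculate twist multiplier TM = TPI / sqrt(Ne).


Formula: TM = TPI / sqrt(Ne)
Step 1: sqrt(Ne) = sqrt(59) = 7.6811
Step 2: TM = 34.9 / 7.6811 = 4.54

4.54 TM


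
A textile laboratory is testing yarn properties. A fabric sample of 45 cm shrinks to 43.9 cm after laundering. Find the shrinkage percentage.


Formula: Shrinkage% = ((L_before - L_after) / L_before) * 100
Step 1: Shrinkage = 45 - 43.9 = 1.1 cm
Step 2: Shrinkage% = (1.1 / 45) * 100
Step 3: Shrinkage% = 0.024444 * 100 = 2.4444% ≈ 2.4%

2.4%


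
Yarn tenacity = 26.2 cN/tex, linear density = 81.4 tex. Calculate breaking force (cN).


Formula: Breaking force = Tenacity * Linear density
F = 26.2 cN/tex * 81.4 tex
F = 2132.68 cN

2132.68 cN


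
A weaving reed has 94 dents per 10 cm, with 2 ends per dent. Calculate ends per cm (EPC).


Formula: EPC = (dents per 10 cm * ends per dent) / 10
Step 1: Total ends per 10 cm = 94 * 2 = 188
Step 2: EPC = 188 / 10 = 18.8 ends/cm

18.8 ends/cm


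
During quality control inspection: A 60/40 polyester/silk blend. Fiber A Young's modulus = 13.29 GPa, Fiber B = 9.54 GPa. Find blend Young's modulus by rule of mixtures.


Formula: Blend property = (fraction_A * property_A) + (fraction_B * property_B)
Step 1: Contribution A = 60/100 * 13.29 GPa = 7.974 GPa
Step 2: Contribution B = 40/100 * 9.54 GPa = 3.816 GPa
Step 3: Blend Young's modulus = 7.974 + 3.816 = 11.79 GPa

11.79 GPa


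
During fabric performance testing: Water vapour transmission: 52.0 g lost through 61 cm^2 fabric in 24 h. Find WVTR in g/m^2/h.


Formula: WVTR = mass_loss / (area * time)
Step 1: Convert area: 61 cm^2 = 0.0061 m^2
Step 2: WVTR = 52.0 g / (0.0061 m^2 * 24 h)
Step 3: WVTR = 52.0 / 0.1464 = 355.2 g/m^2/h

355.2 g/m^2/h


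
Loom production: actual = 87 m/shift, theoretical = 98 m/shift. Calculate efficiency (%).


Formula: Efficiency% = (Actual output / Theoretical output) * 100
Efficiency% = (87 / 98) * 100
Efficiency% = 0.887755 * 100 = 88.7755% ≈ 88.8%

88.8%


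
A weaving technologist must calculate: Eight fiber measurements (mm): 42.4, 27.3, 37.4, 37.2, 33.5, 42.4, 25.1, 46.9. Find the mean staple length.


Formula: Mean = sum of lengths / count
Sum = 42.4 + 27.3 + 37.4 + 37.2 + 33.5 + 42.4 + 25.1 + 46.9
Sum = 292.2 mm
Mean = 292.2 / 8 = 36.53 mm

36.53 mm


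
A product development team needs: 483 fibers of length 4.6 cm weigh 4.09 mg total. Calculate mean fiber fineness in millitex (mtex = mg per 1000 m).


Formula: fineness (mtex) = mass (mg) / total length (km) = (mass_mg / total_length_m) * 1000
Step 1: Convert fiber length: 4.6 cm = 0.046 m
Step 2: Total fiber length = 483 * 0.046 = 22.218 m
Step 3: Linear density = 4.09 mg / 22.218 m = 0.1841 mg/m
Step 4: fineness = 0.1841 * 1000 = 184.1 mtex

184.1 mtex


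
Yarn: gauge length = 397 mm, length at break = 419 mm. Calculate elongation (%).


Formula: Elongation (%) = ((L_break - L0) / L0) * 100
Step 1: Extension = 419 - 397 = 22 mm
Step 2: Elongation = (22 / 397) * 100
Step 3: Elongation = 0.055416 * 100 = 5.5416% ≈ 5.5%

5.5%


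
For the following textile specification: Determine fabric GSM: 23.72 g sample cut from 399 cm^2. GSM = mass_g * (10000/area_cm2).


Formula: GSM = mass_g / area_m2
Step 1: Convert area: 399 cm^2 = 399 / 10000 = 0.0399 m^2
Step 2: GSM = 23.72 g / 0.0399 m^2 = 594.5 g/m^2

594.5 g/m^2


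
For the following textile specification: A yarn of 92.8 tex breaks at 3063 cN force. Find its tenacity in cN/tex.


Formula: Tenacity = Breaking force / Linear density
Tenacity = 3063 cN / 92.8 tex
Tenacity = 33.01 cN/tex

33.01 cN/tex


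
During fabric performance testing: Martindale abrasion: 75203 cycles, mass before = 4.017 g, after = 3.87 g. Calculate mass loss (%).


Formula: Mass loss% = ((m_before - m_after) / m_before) * 100
Step 1: Mass loss = 4.017 - 3.87 = 0.147 g
Step 2: Ratio = 0.147 / 4.017 = 0.0365945
Step 3: Mass loss% = 0.0365945 * 100 = 3.65945% ≈ 3.66%

3.66%


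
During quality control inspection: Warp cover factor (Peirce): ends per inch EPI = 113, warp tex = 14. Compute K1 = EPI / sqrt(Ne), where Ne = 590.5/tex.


Formula: K1 = EPI / sqrt(Ne), with Ne = 590.5 / tex_warp
Step 1: Ne = 590.5 / 14 = 42.179
Step 2: sqrt(Ne) = sqrt(42.179) = 6.4945
Step 3: K1 = 113 / 6.4945 = 17.4

17.4


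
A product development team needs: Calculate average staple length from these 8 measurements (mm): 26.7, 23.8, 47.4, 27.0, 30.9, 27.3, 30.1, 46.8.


Formula: Mean = sum of lengths / count
Sum = 26.7 + 23.8 + 47.4 + 27.0 + 30.9 + 27.3 + 30.1 + 46.8
Sum = 260.0 mm
Mean = 260.0 / 8 = 32.50 mm

32.50 mm


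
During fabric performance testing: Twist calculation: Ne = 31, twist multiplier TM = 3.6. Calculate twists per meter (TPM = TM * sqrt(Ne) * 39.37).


Formula: TPM = TM * sqrt(Ne) * 39.37
Step 1: sqrt(Ne) = sqrt(31) = 5.5678
Step 2: TM * sqrt(Ne) = 3.6 * 5.5678 = 20.0441
Step 3: TPM = 20.0441 * 39.37 = 789 twists/m

789 twists/m


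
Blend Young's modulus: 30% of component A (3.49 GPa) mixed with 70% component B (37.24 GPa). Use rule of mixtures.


Formula: Blend property = (fraction_A * property_A) + (fraction_B * property_B)
Step 1: Contribution A = 30/100 * 3.49 GPa = 1.047 GPa
Step 2: Contribution B = 70/100 * 37.24 GPa = 26.068 GPa
Step 3: Blend Young's modulus = 1.047 + 26.068 = 27.115 GPa

27.115 GPa


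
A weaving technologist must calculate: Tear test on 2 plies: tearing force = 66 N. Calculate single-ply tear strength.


Formula: Per-ply strength = Total force / Number of plies
Per-ply = 66 N / 2
Per-ply = 33 N

33 N


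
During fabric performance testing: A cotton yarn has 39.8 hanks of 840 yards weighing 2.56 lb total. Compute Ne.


Formula: Ne = hanks / mass_lb
Substituting: Ne = 39.8 / 2.56
Ne = 15.5

15.5 Ne


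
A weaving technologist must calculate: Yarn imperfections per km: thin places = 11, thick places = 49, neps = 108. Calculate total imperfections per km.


Formula: Total = thin places + thick places + neps
Total = 11 + 49 + 108
Total = 168 imperfections/km

168 imperfections/km


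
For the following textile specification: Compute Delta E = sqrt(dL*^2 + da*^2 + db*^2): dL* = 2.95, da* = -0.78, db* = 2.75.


Formula: Delta E = sqrt(dL*^2 + da*^2 + db*^2)
Step 1: dL*^2 = 2.95^2 = 8.7025
Step 2: da*^2 = (-0.78)^2 = 0.6084
Step 3: db*^2 = 2.75^2 = 7.5625
Step 4: Sum = 8.7025 + 0.6084 + 7.5625 = 16.8734
Step 5: Delta E = sqrt(16.8734) = 4.11

4.11 Delta E


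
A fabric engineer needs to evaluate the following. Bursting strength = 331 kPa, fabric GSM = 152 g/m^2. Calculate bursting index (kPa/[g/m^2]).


Formula: Bursting Index = Bursting Strength / Fabric GSM
BI = 331 kPa / 152 g/m^2
BI = 2.178 kPa/(g/m^2)

2.178 kPa/(g/m^2)


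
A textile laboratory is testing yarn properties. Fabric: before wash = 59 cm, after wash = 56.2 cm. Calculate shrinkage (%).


Formula: Shrinkage% = ((L_before - L_after) / L_before) * 100
Step 1: Shrinkage = 59 - 56.2 = 2.8 cm
Step 2: Shrinkage% = (2.8 / 59) * 100
Step 3: Shrinkage% = 0.047458 * 100 = 4.7458% ≈ 4.7%

4.7%


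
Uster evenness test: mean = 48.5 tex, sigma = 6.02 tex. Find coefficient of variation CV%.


Formula: CV% = (standard deviation / mean) * 100
Step 1: Ratio = 6.02 / 48.5 = 0.124124
Step 2: CV% = 0.124124 * 100 = 12.4124% ≈ 12.4%

12.4%


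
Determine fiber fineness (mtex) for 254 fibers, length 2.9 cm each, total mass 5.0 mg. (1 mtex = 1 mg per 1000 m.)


Formula: fineness (mtex) = mass (mg) / total length (km) = (mass_mg / total_length_m) * 1000
Step 1: Convert fiber length: 2.9 cm = 0.029 m
Step 2: Total fiber length = 254 * 0.029 = 7.366 m
Step 3: Linear density = 5.0 mg / 7.366 m = 0.6788 mg/m
Step 4: fineness = 0.6788 * 1000 = 678.8 mtex

678.8 mtex


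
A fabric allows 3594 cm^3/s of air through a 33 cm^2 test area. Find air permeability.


Formula: Air Permeability = Airflow / Test Area
AP = 3594 cm^3/s / 33 cm^2
AP = 108.9 cm^3/s/cm^2

108.9 cm^3/s/cm^2


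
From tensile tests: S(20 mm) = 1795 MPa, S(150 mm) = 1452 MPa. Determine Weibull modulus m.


Formula: m = ln(L1/L2) / ln(S2/S1)
Step 1: ln(L1/L2) = ln(20/150) = -2.01490
Step 2: S2/S1 = 1452/1795 = 0.80891
Step 3: ln(S2/S1) = ln(0.80891) = -0.21207
Step 4: m = -2.01490 / -0.21207 = 9.50

9.50 (Weibull m)


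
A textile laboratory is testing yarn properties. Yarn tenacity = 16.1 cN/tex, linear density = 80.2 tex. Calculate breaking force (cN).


Formula: Breaking force = Tenacity * Linear density
F = 16.1 cN/tex * 80.2 tex
F = 1291.22 cN

1291.22 cN


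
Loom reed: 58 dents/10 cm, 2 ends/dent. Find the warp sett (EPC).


Formula: EPC = (dents per 10 cm * ends per dent) / 10
Step 1: Total ends per 10 cm = 58 * 2 = 116
Step 2: EPC = 116 / 10 = 11.6 ends/cm

11.6 ends/cm


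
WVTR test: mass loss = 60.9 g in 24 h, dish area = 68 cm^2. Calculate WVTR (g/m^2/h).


Formula: WVTR = mass_loss / (area * time)
Step 1: Convert area: 68 cm^2 = 0.0068 m^2
Step 2: WVTR = 60.9 g / (0.0068 m^2 * 24 h)
Step 3: WVTR = 60.9 / 0.1632 = 373.2 g/m^2/h

373.2 g/m^2/h


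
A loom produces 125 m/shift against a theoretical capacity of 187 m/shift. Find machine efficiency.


Formula: Efficiency% = (Actual output / Theoretical output) * 100
Efficiency% = (125 / 187) * 100
Efficiency% = 0.668449 * 100 = 66.8449% ≈ 66.8%

66.8%


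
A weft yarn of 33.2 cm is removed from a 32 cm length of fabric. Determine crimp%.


Formula: Crimp% = ((L_yarn - L_fabric) / L_fabric) * 100
Step 1: Extension = 33.2 - 32 = 1.2 cm
Step 2: Crimp% = (1.2 / 32) * 100
Step 3: Crimp% = 0.0375 * 100 = 3.75% ≈ 3.8%

3.8%


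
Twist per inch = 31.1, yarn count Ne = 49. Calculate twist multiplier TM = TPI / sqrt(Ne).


Formula: TM = TPI / sqrt(Ne)
Step 1: sqrt(Ne) = sqrt(49) = 7
Step 2: TM = 31.1 / 7 = 4.44

4.44 TM


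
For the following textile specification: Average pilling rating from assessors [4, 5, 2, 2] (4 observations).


Formula: Mean = sum / count
Sum = 4 + 5 + 2 + 2 = 13
Mean = 13 / 4 = 3.3

3.3


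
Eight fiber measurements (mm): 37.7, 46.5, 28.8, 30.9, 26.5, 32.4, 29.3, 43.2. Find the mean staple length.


Formula: Mean = sum of lengths / count
Sum = 37.7 + 46.5 + 28.8 + 30.9 + 26.5 + 32.4 + 29.3 + 43.2
Sum = 275.3 mm
Mean = 275.3 / 8 = 34.41 mm

34.41 mm


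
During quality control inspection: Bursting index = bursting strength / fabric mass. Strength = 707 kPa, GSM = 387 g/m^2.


Formula: Bursting Index = Bursting Strength / Fabric GSM
BI = 707 kPa / 387 g/m^2
BI = 1.827 kPa/(g/m^2)

1.827 kPa/(g/m^2)


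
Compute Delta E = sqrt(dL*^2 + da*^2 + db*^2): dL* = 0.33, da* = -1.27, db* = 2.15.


Formula: Delta E = sqrt(dL*^2 + da*^2 + db*^2)
Step 1: dL*^2 = 0.33^2 = 0.1089
Step 2: da*^2 = (-1.27)^2 = 1.6129
Step 3: db*^2 = 2.15^2 = 4.6225
Step 4: Sum = 0.1089 + 1.6129 + 4.6225 = 6.3443
Step 5: Delta E = sqrt(6.3443) = 2.52

2.52 Delta E


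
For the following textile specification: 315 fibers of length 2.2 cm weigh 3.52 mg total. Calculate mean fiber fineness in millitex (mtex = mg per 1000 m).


Formula: fineness (mtex) = mass (mg) / total length (km) = (mass_mg / total_length_m) * 1000
Step 1: Convert fiber length: 2.2 cm = 0.022 m
Step 2: Total fiber length = 315 * 0.022 = 6.93 m
Step 3: Linear density = 3.52 mg / 6.93 m = 0.5079 mg/m
Step 4: fineness = 0.5079 * 1000 = 507.9 mtex

507.9 mtex


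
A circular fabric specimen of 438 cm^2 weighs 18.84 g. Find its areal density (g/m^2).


Formula: GSM = mass_g / area_m2
Step 1: Convert area: 438 cm^2 = 438 / 10000 = 0.0438 m^2
Step 2: GSM = 18.84 g / 0.0438 m^2 = 430.1 g/m^2

430.1 g/m^2


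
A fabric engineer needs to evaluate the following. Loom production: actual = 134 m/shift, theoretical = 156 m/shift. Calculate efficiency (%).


Formula: Efficiency% = (Actual output / Theoretical output) * 100
Efficiency% = (134 / 156) * 100
Efficiency% = 0.858974 * 100 = 85.8974% ≈ 85.9%

85.9%


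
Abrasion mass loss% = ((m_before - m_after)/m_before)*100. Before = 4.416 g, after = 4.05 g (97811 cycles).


Formula: Mass loss% = ((m_before - m_after) / m_before) * 100
Step 1: Mass loss = 4.416 - 4.05 = 0.366 g
Step 2: Ratio = 0.366 / 4.416 = 0.0828804
Step 3: Mass loss% = 0.0828804 * 100 = 8.28804% ≈ 8.29%

8.29%


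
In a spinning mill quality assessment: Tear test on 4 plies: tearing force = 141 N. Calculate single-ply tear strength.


Formula: Per-ply strength = Total force / Number of plies
Per-ply = 141 N / 4
Per-ply = 35.25 N

35.25 N


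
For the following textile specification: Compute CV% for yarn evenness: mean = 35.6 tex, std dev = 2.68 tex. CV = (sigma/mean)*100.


Formula: CV% = (standard deviation / mean) * 100
Step 1: Ratio = 2.68 / 35.6 = 0.075281
Step 2: CV% = 0.075281 * 100 = 7.5281% ≈ 7.5%

7.5%


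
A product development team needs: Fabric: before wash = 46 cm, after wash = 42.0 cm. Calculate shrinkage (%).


Formula: Shrinkage% = ((L_before - L_after) / L_before) * 100
Step 1: Shrinkage = 46 - 42.0 = 4.0 cm
Step 2: Shrinkage% = (4.0 / 46) * 100
Step 3: Shrinkage% = 0.086957 * 100 = 8.6957% ≈ 8.7%

8.7%


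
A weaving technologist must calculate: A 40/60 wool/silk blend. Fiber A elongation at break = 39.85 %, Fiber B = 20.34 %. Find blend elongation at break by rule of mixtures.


Formula: Blend property = (fraction_A * property_A) + (fraction_B * property_B)
Step 1: Contribution A = 40/100 * 39.85 % = 15.94 %
Step 2: Contribution B = 60/100 * 20.34 % = 12.204 %
Step 3: Blend elongation at break = 15.94 + 12.204 = 28.144 %

28.144 %


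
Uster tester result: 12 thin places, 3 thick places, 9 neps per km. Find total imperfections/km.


Formula: Total = thin places + thick places + neps
Total = 12 + 3 + 9
Total = 24 imperfections/km

24 imperfections/km


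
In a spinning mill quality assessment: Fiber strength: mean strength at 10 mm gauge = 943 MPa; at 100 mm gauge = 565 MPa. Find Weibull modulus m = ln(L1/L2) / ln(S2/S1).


Formula: m = ln(L1/L2) / ln(S2/S1)
Step 1: ln(L1/L2) = ln(10/100) = -2.30259
Step 2: S2/S1 = 565/943 = 0.59915
Step 3: ln(S2/S1) = ln(0.59915) = -0.51224
Step 4: m = -2.30259 / -0.51224 = 4.50

4.50 (Weibull m)


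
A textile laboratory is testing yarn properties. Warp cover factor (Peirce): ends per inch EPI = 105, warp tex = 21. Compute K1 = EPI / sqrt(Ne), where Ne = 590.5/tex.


Formula: K1 = EPI / sqrt(Ne), with Ne = 590.5 / tex_warp
Step 1: Ne = 590.5 / 21 = 28.119
Step 2: sqrt(Ne) = sqrt(28.119) = 5.3027
Step 3: K1 = 105 / 5.3027 = 19.8

19.8


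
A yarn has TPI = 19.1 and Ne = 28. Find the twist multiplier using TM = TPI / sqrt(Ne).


Formula: TM = TPI / sqrt(Ne)
Step 1: sqrt(Ne) = sqrt(28) = 5.2915
Step 2: TM = 19.1 / 5.2915 = 3.61

3.61 TM


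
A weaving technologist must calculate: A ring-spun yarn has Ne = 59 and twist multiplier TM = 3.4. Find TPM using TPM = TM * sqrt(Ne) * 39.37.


Formula: TPM = TM * sqrt(Ne) * 39.37
Step 1: sqrt(Ne) = sqrt(59) = 7.6811
Step 2: TM * sqrt(Ne) = 3.4 * 7.6811 = 26.1157
Step 3: TPM = 26.1157 * 39.37 = 1028 twists/m

1028 twists/m


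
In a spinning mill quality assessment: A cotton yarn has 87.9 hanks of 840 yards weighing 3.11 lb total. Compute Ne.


Formula: Ne = hanks / mass_lb
Substituting: Ne = 87.9 / 3.11
Ne = 28.3

28.3 Ne


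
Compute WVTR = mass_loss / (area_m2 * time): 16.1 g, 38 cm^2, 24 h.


Formula: WVTR = mass_loss / (area * time)
Step 1: Convert area: 38 cm^2 = 0.0038 m^2
Step 2: WVTR = 16.1 g / (0.0038 m^2 * 24 h)
Step 3: WVTR = 16.1 / 0.0912 = 176.5 g/m^2/h

176.5 g/m^2/h


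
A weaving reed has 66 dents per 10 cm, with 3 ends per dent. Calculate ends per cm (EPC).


Formula: EPC = (dents per 10 cm * ends per dent) / 10
Step 1: Total ends per 10 cm = 66 * 3 = 198
Step 2: EPC = 198 / 10 = 19.8 ends/cm

19.8 ends/cm


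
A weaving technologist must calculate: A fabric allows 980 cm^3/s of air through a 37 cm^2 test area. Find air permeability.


Formula: Air Permeability = Airflow / Test Area
AP = 980 cm^3/s / 37 cm^2
AP = 26.5 cm^3/s/cm^2

26.5 cm^3/s/cm^2


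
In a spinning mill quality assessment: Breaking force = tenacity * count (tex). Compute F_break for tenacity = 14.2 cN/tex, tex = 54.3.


Formula: Breaking force = Tenacity * Linear density
F = 14.2 cN/tex * 54.3 tex
F = 771.06 cN

771.06 cN


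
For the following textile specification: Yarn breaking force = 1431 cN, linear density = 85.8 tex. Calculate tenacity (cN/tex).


Formula: Tenacity = Breaking force / Linear density
Tenacity = 1431 cN / 85.8 tex
Tenacity = 16.68 cN/tex

16.68 cN/tex


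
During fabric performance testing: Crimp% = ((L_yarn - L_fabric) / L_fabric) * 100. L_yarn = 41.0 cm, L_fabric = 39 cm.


Formula: Crimp% = ((L_yarn - L_fabric) / L_fabric) * 100
Step 1: Extension = 41.0 - 39 = 2.0 cm
Step 2: Crimp% = (2.0 / 39) * 100
Step 3: Crimp% = 0.051282 * 100 = 5.1282% ≈ 5.1%

5.1%


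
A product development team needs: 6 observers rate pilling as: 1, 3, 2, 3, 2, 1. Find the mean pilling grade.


Formula: Mean = sum / count
Sum = 1 + 3 + 2 + 3 + 2 + 1 = 12
Mean = 12 / 6 = 2.0

2.0


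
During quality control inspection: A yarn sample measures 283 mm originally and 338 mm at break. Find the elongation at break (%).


Formula: Elongation (%) = ((L_break - L0) / L0) * 100
Step 1: Extension = 338 - 283 = 55 mm
Step 2: Elongation = (55 / 283) * 100
Step 3: Elongation = 0.194346 * 100 = 19.4346% ≈ 19.4%

19.4%


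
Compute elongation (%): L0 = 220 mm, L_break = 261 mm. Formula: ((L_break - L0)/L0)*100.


Formula: Elongation (%) = ((L_break - L0) / L0) * 100
Step 1: Extension = 261 - 220 = 41 mm
Step 2: Elongation = (41 / 220) * 100
Step 3: Elongation = 0.186364 * 100 = 18.6364% ≈ 18.6%

18.6%


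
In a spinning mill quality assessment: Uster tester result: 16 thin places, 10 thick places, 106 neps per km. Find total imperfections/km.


Formula: Total = thin places + thick places + neps
Total = 16 + 10 + 106
Total = 132 imperfections/km

132 imperfections/km


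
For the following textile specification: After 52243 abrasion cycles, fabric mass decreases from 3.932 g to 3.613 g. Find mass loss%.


Formula: Mass loss% = ((m_before - m_after) / m_before) * 100
Step 1: Mass loss = 3.932 - 3.613 = 0.319 g
Step 2: Ratio = 0.319 / 3.932 = 0.0811292
Step 3: Mass loss% = 0.0811292 * 100 = 8.11292% ≈ 8.11%

8.11%


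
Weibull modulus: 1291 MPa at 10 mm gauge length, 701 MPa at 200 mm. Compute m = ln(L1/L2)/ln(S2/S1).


Formula: m = ln(L1/L2) / ln(S2/S1)
Step 1: ln(L1/L2) = ln(10/200) = -2.99573
Step 2: S2/S1 = 701/1291 = 0.54299
Step 3: ln(S2/S1) = ln(0.54299) = -0.61066
Step 4: m = -2.99573 / -0.61066 = 4.91

4.91 (Weibull m)


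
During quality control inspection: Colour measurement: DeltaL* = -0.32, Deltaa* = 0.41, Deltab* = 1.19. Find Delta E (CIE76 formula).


Formula: Delta E = sqrt(dL*^2 + da*^2 + db*^2)
Step 1: dL*^2 = (-0.32)^2 = 0.1024
Step 2: da*^2 = 0.41^2 = 0.1681
Step 3: db*^2 = 1.19^2 = 1.4161
Step 4: Sum = 0.1024 + 0.1681 + 1.4161 = 1.6866
Step 5: Delta E = sqrt(1.6866) = 1.3

1.3 Delta E


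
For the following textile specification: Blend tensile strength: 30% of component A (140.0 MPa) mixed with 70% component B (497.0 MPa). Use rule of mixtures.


Formula: Blend property = (fraction_A * property_A) + (fraction_B * property_B)
Step 1: Contribution A = 30/100 * 140.0 MPa = 42.0 MPa
Step 2: Contribution B = 70/100 * 497.0 MPa = 347.9 MPa
Step 3: Blend tensile strength = 42.0 + 347.9 = 389.9 MPa

389.9 MPa


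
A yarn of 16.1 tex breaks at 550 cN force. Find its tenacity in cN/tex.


Formula: Tenacity = Breaking force / Linear density
Tenacity = 550 cN / 16.1 tex
Tenacity = 34.16 cN/tex

34.16 cN/tex


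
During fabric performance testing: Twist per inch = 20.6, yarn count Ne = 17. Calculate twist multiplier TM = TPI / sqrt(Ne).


Formula: TM = TPI / sqrt(Ne)
Step 1: sqrt(Ne) = sqrt(17) = 4.1231
Step 2: TM = 20.6 / 4.1231 = 5.00

5.00 TM


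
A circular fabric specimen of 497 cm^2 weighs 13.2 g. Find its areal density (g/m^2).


Formula: GSM = mass_g / area_m2
Step 1: Convert area: 497 cm^2 = 497 / 10000 = 0.0497 m^2
Step 2: GSM = 13.2 g / 0.0497 m^2 = 265.6 g/m^2

265.6 g/m^2


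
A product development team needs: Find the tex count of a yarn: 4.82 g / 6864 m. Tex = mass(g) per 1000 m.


Formula: Tex = (mass_g / length_m) * 1000
Substituting: Tex = (4.82 / 6864) * 1000
Intermediate: 4.82 / 6864 = 0.00070221 g/m
Tex = 0.00070221 * 1000 = 0.70 tex

0.70 tex


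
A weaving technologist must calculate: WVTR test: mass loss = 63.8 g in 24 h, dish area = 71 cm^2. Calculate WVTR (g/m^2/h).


Formula: WVTR = mass_loss / (area * time)
Step 1: Convert area: 71 cm^2 = 0.0071 m^2
Step 2: WVTR = 63.8 g / (0.0071 m^2 * 24 h)
Step 3: WVTR = 63.8 / 0.1704 = 374.4 g/m^2/h

374.4 g/m^2/h


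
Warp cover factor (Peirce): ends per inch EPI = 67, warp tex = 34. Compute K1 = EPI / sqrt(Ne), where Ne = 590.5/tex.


Formula: K1 = EPI / sqrt(Ne), with Ne = 590.5 / tex_warp
Step 1: Ne = 590.5 / 34 = 17.368
Step 2: sqrt(Ne) = sqrt(17.368) = 4.1675
Step 3: K1 = 67 / 4.1675 = 16.1

16.1


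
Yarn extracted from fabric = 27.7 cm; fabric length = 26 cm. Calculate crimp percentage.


Formula: Crimp% = ((L_yarn - L_fabric) / L_fabric) * 100
Step 1: Extension = 27.7 - 26 = 1.7 cm
Step 2: Crimp% = (1.7 / 26) * 100
Step 3: Crimp% = 0.065385 * 100 = 6.5385% ≈ 6.5%

6.5%


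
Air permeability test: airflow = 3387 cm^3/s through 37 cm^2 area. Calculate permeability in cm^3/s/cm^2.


Formula: Air Permeability = Airflow / Test Area
AP = 3387 cm^3/s / 37 cm^2
AP = 91.5 cm^3/s/cm^2

91.5 cm^3/s/cm^2


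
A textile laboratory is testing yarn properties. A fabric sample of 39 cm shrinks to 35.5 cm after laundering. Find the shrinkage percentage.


Formula: Shrinkage% = ((L_before - L_after) / L_before) * 100
Step 1: Shrinkage = 39 - 35.5 = 3.5 cm
Step 2: Shrinkage% = (3.5 / 39) * 100
Step 3: Shrinkage% = 0.089744 * 100 = 8.9744% ≈ 9.0%

9.0%


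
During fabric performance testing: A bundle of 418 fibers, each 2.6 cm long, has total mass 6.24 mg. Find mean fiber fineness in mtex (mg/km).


Formula: fineness (mtex) = mass (mg) / total length (km) = (mass_mg / total_length_m) * 1000
Step 1: Convert fiber length: 2.6 cm = 0.026 m
Step 2: Total fiber length = 418 * 0.026 = 10.868 m
Step 3: Linear density = 6.24 mg / 10.868 m = 0.5742 mg/m
Step 4: fineness = 0.5742 * 1000 = 574.2 mtex

574.2 mtex


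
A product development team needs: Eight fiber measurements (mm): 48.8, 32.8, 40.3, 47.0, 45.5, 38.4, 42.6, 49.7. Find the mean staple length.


Formula: Mean = sum of lengths / count
Sum = 48.8 + 32.8 + 40.3 + 47.0 + 45.5 + 38.4 + 42.6 + 49.7
Sum = 345.1 mm
Mean = 345.1 / 8 = 43.14 mm

43.14 mm


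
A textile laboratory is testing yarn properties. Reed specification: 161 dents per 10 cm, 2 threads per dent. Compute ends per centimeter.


Formula: EPC = (dents per 10 cm * ends per dent) / 10
Step 1: Total ends per 10 cm = 161 * 2 = 322
Step 2: EPC = 322 / 10 = 32.2 ends/cm

32.2 ends/cm


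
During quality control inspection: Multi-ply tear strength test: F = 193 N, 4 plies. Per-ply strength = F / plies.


Formula: Per-ply strength = Total force / Number of plies
Per-ply = 193 N / 4
Per-ply = 48.25 N

48.25 N


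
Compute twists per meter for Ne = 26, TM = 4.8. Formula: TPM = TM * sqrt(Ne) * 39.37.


Formula: TPM = TM * sqrt(Ne) * 39.37
Step 1: sqrt(Ne) = sqrt(26) = 5.099
Step 2: TM * sqrt(Ne) = 4.8 * 5.099 = 24.4752
Step 3: TPM = 24.4752 * 39.37 = 964 twists/m

964 twists/m


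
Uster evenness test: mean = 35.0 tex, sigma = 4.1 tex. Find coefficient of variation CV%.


Formula: CV% = (standard deviation / mean) * 100
Step 1: Ratio = 4.1 / 35.0 = 0.117143
Step 2: CV% = 0.117143 * 100 = 11.7143% ≈ 11.7%

11.7%


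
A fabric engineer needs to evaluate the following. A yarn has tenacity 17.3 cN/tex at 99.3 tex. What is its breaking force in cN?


Formula: Breaking force = Tenacity * Linear density
F = 17.3 cN/tex * 99.3 tex
F = 1717.89 cN

1717.89 cN


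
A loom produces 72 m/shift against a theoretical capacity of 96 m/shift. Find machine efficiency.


Formula: Efficiency% = (Actual output / Theoretical output) * 100
Efficiency% = (72 / 96) * 100
Efficiency% = 0.75 * 100 = 75.0%

75.0%


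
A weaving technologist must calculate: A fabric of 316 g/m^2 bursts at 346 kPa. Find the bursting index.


Formula: Bursting Index = Bursting Strength / Fabric GSM
BI = 346 kPa / 316 g/m^2
BI = 1.095 kPa/(g/m^2)

1.095 kPa/(g/m^2)
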